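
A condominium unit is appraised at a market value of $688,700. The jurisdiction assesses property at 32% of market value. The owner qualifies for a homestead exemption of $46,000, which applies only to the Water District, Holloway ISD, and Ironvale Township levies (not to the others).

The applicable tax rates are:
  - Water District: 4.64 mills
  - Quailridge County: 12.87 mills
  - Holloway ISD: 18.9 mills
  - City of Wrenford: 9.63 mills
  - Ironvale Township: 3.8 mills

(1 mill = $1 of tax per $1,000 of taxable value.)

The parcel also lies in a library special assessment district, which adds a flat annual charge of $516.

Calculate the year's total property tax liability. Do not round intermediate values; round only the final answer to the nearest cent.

Assessed value = $688,700 × 0.32 = $220,384
Water District: ($220,384 − $46,000) × 0.00464 = $174,384 × 0.00464 = $809.14176
Quailridge County: $220,384 × 0.01287 = $2,836.34208
Holloway ISD: ($220,384 − $46,000) × 0.0189 = $174,384 × 0.0189 = $3,295.8576
City of Wrenford: $220,384 × 0.00963 = $2,122.29792
Ironvale Township: ($220,384 − $46,000) × 0.0038 = $174,384 × 0.0038 = $662.6592
Levies subtotal = $9,726.29856
Total = $9,726.29856 + $516 = $10,242.29856

$10,242.30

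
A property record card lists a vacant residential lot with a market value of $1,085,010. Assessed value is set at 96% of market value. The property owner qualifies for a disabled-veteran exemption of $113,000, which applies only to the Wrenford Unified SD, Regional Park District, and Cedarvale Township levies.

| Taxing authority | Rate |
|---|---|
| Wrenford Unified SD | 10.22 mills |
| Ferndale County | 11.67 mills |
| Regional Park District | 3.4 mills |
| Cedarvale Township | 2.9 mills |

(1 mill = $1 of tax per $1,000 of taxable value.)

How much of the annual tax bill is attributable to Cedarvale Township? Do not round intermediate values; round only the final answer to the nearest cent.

$2,692.97

Assessed value = $1,085,010 × 0.96 = $1,041,609.6
Cedarvale Township taxable value = $1,041,609.6 − $113,000 = $928,609.6
Cedarvale Township levy = $928,609.6 × 0.0029 = $2,692.96784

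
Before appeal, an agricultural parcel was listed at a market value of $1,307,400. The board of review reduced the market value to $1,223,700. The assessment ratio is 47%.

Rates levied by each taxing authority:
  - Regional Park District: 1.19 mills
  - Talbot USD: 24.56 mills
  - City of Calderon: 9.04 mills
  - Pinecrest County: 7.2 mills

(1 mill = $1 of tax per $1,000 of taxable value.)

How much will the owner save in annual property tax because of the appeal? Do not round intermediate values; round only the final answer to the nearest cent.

$1,651.84

Old assessed value = $1,307,400 × 0.47 = $614,478
New assessed value = $1,223,700 × 0.47 = $575,139
Combined rate = 0.00119 + 0.02456 + 0.00904 + 0.0072 = 0.04199
Old tax = $614,478 × 0.04199 = $25,801.93122
New tax = $575,139 × 0.04199 = $24,150.08661
Reduction = $25,801.93122 − $24,150.08661 = $1,651.84461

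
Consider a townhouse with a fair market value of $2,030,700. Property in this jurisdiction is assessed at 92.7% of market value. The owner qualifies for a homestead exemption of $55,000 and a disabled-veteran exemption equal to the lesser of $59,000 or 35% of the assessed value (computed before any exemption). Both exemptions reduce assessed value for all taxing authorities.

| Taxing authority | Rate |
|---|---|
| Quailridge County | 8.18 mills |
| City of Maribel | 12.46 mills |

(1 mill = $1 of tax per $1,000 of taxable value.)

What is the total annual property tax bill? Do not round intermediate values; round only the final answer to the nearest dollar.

Assessed value = $2,030,700 × 0.927 = $1,882,458.9
Disabled-veteran exemption = min($59,000, 35% × $1,882,458.9) = min($59,000, $658,860.615) = $59,000 (dollar cap binds)
Taxable value = $1,882,458.9 − $55,000 − $59,000 = $1,768,458.9
Quailridge County: $1,768,458.9 × 0.00818 = $14,465.993802
City of Maribel: $1,768,458.9 × 0.01246 = $22,034.997894
Total = $36,500.991696

$36,501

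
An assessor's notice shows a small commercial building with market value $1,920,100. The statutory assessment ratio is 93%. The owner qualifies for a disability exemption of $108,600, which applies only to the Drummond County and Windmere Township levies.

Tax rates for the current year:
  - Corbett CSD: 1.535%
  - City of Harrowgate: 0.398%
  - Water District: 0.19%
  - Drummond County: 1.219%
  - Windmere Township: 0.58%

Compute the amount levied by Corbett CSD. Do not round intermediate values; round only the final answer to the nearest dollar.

$27,410

Assessed value = $1,920,100 × 0.93 = $1,785,693
Corbett CSD taxable value = $1,785,693 (exemption does not apply)
Corbett CSD levy = $1,785,693 × 0.01535 = $27,410.38755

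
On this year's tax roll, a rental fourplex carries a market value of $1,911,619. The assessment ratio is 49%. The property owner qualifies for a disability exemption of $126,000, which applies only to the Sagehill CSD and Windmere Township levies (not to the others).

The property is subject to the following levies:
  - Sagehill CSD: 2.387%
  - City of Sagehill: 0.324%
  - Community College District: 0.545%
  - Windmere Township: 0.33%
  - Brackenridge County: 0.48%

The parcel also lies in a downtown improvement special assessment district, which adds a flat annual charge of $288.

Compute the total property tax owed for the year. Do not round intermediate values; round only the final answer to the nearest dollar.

Assessed value = $1,911,619 × 0.49 = $936,693.31
Sagehill CSD: ($936,693.31 − $126,000) × 0.02387 = $810,693.31 × 0.02387 = $19,351.2493097
City of Sagehill: $936,693.31 × 0.00324 = $3,034.8863244
Community College District: $936,693.31 × 0.00545 = $5,104.9785395
Windmere Township: ($936,693.31 − $126,000) × 0.0033 = $810,693.31 × 0.0033 = $2,675.287923
Brackenridge County: $936,693.31 × 0.0048 = $4,496.127888
Levies subtotal = $34,662.5299846
Total = $34,662.5299846 + $288 = $34,950.5299846

$34,951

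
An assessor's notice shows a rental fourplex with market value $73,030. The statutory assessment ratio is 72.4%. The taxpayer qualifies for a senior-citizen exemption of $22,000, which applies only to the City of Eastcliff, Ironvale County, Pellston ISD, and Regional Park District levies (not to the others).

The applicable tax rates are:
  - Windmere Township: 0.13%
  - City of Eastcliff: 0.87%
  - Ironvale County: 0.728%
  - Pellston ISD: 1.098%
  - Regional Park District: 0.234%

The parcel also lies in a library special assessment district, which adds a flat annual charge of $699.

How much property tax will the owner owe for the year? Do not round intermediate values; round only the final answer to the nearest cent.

$1,672.34

Assessed value = $73,030 × 0.724 = $52,873.72
Windmere Township: $52,873.72 × 0.0013 = $68.735836
City of Eastcliff: ($52,873.72 − $22,000) × 0.0087 = $30,873.72 × 0.0087 = $268.601364
Ironvale County: ($52,873.72 − $22,000) × 0.00728 = $30,873.72 × 0.00728 = $224.7606816
Pellston ISD: ($52,873.72 − $22,000) × 0.01098 = $30,873.72 × 0.01098 = $338.9934456
Regional Park District: ($52,873.72 − $22,000) × 0.00234 = $30,873.72 × 0.00234 = $72.2445048
Levies subtotal = $973.335832
Total = $973.335832 + $699 = $1,672.335832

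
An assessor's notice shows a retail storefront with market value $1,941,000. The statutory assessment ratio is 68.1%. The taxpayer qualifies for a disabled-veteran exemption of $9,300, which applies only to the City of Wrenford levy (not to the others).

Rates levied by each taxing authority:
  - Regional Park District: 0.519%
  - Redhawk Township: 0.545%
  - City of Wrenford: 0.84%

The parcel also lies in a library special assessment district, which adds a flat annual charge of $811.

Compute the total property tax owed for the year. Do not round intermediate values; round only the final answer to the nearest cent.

$25,900.35

Assessed value = $1,941,000 × 0.681 = $1,321,821
Regional Park District: $1,321,821 × 0.00519 = $6,860.25099
Redhawk Township: $1,321,821 × 0.00545 = $7,203.92445
City of Wrenford: ($1,321,821 − $9,300) × 0.0084 = $1,312,521 × 0.0084 = $11,025.1764
Levies subtotal = $25,089.35184
Total = $25,089.35184 + $811 = $25,900.35184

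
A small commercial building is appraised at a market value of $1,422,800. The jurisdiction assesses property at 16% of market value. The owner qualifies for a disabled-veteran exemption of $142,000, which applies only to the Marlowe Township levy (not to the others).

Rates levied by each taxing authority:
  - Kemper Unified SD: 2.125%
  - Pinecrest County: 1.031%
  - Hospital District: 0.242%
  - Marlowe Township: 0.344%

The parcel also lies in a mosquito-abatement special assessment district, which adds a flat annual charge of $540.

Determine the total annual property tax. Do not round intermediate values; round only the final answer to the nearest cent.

$8,570.11

Assessed value = $1,422,800 × 0.16 = $227,648
Kemper Unified SD: $227,648 × 0.02125 = $4,837.52
Pinecrest County: $227,648 × 0.01031 = $2,347.05088
Hospital District: $227,648 × 0.00242 = $550.90816
Marlowe Township: ($227,648 − $142,000) × 0.00344 = $85,648 × 0.00344 = $294.62912
Levies subtotal = $8,030.10816
Total = $8,030.10816 + $540 = $8,570.10816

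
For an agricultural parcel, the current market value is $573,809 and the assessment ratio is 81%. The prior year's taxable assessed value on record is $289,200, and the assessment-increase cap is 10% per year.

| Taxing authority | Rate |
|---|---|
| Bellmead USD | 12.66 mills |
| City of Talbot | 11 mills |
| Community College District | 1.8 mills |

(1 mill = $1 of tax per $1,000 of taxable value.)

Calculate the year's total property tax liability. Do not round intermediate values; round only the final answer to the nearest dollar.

$8,099

Uncapped assessed value = $573,809 × 0.81 = $464,785.29
Cap limit = $289,200 × 1.1 = $318,120
Taxable assessed value = min($464,785.29, $318,120) = $318,120 (cap binds)
Bellmead USD: $318,120 × 0.01266 = $4,027.3992
City of Talbot: $318,120 × 0.011 = $3,499.32
Community College District: $318,120 × 0.0018 = $572.616
Total = $8,099.3352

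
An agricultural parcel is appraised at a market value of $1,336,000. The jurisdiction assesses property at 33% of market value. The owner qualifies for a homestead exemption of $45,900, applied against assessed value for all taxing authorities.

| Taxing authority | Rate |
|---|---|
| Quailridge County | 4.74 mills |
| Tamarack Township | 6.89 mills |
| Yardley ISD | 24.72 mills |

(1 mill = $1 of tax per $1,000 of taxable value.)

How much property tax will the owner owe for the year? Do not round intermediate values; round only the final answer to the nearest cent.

Assessed value = $1,336,000 × 0.33 = $440,880
Taxable value = $440,880 − $45,900 = $394,980
Quailridge County: $394,980 × 0.00474 = $1,872.2052
Tamarack Township: $394,980 × 0.00689 = $2,721.4122
Yardley ISD: $394,980 × 0.02472 = $9,763.9056
Total = $1,872.2052 + $2,721.4122 + $9,763.9056 = $14,357.523

$14,357.52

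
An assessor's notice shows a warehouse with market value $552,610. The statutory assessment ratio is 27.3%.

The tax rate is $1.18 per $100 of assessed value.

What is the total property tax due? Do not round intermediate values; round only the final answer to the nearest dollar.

Assessed value = $552,610 × 0.273 = $150,862.53
Tax = $150,862.53 × 0.0118 = $1,780.177854

$1,780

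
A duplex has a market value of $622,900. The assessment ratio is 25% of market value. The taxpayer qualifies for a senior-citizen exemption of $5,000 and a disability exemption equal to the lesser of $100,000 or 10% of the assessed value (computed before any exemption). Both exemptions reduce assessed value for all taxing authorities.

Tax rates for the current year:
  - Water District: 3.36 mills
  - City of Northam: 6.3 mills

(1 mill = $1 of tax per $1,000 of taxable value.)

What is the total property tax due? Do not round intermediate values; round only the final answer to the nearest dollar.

$1,306

Assessed value = $622,900 × 0.25 = $155,725
Disability exemption = min($100,000, 10% × $155,725) = min($100,000, $15,572.5) = $15,572.5 (percentage binds)
Taxable value = $155,725 − $5,000 − $15,572.5 = $135,152.5
Water District: $135,152.5 × 0.00336 = $454.1124
City of Northam: $135,152.5 × 0.0063 = $851.46075
Total = $1,305.57315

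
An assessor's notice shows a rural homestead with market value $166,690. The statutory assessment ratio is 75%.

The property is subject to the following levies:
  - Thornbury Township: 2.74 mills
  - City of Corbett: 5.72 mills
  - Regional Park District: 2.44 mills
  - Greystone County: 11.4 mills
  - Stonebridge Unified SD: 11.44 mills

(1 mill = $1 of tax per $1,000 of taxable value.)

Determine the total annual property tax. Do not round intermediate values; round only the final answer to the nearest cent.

$4,218.09

Assessed value = $166,690 × 0.75 = $125,017.5
Thornbury Township: $125,017.5 × 0.00274 = $342.54795
City of Corbett: $125,017.5 × 0.00572 = $715.1001
Regional Park District: $125,017.5 × 0.00244 = $305.0427
Greystone County: $125,017.5 × 0.0114 = $1,425.1995
Stonebridge Unified SD: $125,017.5 × 0.01144 = $1,430.2002
Total = $342.54795 + $715.1001 + $305.0427 + $1,425.1995 + $1,430.2002 = $4,218.09045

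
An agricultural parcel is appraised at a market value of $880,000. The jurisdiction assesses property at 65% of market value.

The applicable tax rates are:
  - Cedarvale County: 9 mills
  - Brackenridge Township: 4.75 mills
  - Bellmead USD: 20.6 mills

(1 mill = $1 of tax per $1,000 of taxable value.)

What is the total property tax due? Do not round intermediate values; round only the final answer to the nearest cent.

Assessed value = $880,000 × 0.65 = $572,000
Cedarvale County: $572,000 × 0.009 = $5,148
Brackenridge Township: $572,000 × 0.00475 = $2,717
Bellmead USD: $572,000 × 0.0206 = $11,783.2
Total = $5,148 + $2,717 + $11,783.2 = $19,648.2

$19,648.20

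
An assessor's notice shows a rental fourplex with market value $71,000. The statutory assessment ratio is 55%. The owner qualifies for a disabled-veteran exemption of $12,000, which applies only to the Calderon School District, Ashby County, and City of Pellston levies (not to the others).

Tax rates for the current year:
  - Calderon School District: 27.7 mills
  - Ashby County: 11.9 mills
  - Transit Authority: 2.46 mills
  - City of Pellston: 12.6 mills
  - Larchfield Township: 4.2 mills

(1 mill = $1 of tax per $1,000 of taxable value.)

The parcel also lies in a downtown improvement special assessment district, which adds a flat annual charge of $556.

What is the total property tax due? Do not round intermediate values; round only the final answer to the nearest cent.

$2,228.08

Assessed value = $71,000 × 0.55 = $39,050
Calderon School District: ($39,050 − $12,000) × 0.0277 = $27,050 × 0.0277 = $749.285
Ashby County: ($39,050 − $12,000) × 0.0119 = $27,050 × 0.0119 = $321.895
Transit Authority: $39,050 × 0.00246 = $96.063
City of Pellston: ($39,050 − $12,000) × 0.0126 = $27,050 × 0.0126 = $340.83
Larchfield Township: $39,050 × 0.0042 = $164.01
Levies subtotal = $1,672.083
Total = $1,672.083 + $556 = $2,228.083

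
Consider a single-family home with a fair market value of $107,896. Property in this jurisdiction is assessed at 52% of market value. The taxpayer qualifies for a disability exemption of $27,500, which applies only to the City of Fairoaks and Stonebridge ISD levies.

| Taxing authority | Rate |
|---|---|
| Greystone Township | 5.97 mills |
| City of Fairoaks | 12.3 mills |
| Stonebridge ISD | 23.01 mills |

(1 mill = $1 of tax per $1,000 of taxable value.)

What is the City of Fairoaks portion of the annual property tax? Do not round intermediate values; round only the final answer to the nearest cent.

Assessed value = $107,896 × 0.52 = $56,105.92
City of Fairoaks taxable value = $56,105.92 − $27,500 = $28,605.92
City of Fairoaks levy = $28,605.92 × 0.0123 = $351.852816

$351.85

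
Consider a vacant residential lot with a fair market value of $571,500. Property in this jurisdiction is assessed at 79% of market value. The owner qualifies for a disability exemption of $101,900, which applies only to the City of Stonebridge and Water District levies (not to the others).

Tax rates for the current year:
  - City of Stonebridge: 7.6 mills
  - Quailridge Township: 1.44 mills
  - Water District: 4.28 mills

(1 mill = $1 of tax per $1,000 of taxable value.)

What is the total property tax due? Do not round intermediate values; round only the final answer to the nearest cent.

$4,803.21

Assessed value = $571,500 × 0.79 = $451,485
City of Stonebridge: ($451,485 − $101,900) × 0.0076 = $349,585 × 0.0076 = $2,656.846
Quailridge Township: $451,485 × 0.00144 = $650.1384
Water District: ($451,485 − $101,900) × 0.00428 = $349,585 × 0.00428 = $1,496.2238
Total = $4,803.2082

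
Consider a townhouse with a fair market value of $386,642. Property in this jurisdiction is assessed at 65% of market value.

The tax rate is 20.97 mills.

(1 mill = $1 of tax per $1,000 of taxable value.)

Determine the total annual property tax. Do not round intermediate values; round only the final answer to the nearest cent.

$5,270.12

Assessed value = $386,642 × 0.65 = $251,317.3
Tax = $251,317.3 × 0.02097 = $5,270.123781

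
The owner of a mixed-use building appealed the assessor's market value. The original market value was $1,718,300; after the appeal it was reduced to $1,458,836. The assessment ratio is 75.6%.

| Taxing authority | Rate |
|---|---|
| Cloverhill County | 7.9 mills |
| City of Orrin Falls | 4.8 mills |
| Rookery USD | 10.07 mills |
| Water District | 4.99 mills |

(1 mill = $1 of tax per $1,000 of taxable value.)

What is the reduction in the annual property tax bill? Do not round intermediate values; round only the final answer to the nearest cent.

$5,445.26

Old assessed value = $1,718,300 × 0.756 = $1,299,034.8
New assessed value = $1,458,836 × 0.756 = $1,102,880.016
Combined rate = 0.0079 + 0.0048 + 0.01007 + 0.00499 = 0.02776
Old tax = $1,299,034.8 × 0.02776 = $36,061.206048
New tax = $1,102,880.016 × 0.02776 = $30,615.94924416
Reduction = $36,061.206048 − $30,615.94924416 = $5,445.25680384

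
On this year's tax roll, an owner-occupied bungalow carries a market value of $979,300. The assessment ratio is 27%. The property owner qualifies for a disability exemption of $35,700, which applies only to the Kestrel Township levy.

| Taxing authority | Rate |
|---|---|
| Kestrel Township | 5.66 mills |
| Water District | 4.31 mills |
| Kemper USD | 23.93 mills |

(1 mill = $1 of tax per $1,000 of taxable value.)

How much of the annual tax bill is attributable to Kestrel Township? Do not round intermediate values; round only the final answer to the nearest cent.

$1,294.50

Assessed value = $979,300 × 0.27 = $264,411
Kestrel Township taxable value = $264,411 − $35,700 = $228,711
Kestrel Township levy = $228,711 × 0.00566 = $1,294.50426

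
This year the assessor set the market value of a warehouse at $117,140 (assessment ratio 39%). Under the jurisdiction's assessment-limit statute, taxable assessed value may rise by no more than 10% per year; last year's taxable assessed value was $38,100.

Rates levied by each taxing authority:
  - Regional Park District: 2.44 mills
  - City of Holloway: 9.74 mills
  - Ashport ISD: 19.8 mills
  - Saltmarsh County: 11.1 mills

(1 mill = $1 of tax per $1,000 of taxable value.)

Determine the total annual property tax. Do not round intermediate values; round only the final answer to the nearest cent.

$1,805.48

Uncapped assessed value = $117,140 × 0.39 = $45,684.6
Cap limit = $38,100 × 1.1 = $41,910
Taxable assessed value = min($45,684.6, $41,910) = $41,910 (cap binds)
Regional Park District: $41,910 × 0.00244 = $102.2604
City of Holloway: $41,910 × 0.00974 = $408.2034
Ashport ISD: $41,910 × 0.0198 = $829.818
Saltmarsh County: $41,910 × 0.0111 = $465.201
Total = $1,805.4828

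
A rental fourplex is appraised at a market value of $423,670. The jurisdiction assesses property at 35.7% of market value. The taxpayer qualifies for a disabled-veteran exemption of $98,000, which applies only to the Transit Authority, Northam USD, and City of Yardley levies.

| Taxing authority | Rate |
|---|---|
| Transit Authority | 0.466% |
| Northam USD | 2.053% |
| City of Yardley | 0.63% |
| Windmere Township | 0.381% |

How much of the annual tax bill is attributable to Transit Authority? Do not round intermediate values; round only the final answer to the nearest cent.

$248.15

Assessed value = $423,670 × 0.357 = $151,250.19
Transit Authority taxable value = $151,250.19 − $98,000 = $53,250.19
Transit Authority levy = $53,250.19 × 0.00466 = $248.1458854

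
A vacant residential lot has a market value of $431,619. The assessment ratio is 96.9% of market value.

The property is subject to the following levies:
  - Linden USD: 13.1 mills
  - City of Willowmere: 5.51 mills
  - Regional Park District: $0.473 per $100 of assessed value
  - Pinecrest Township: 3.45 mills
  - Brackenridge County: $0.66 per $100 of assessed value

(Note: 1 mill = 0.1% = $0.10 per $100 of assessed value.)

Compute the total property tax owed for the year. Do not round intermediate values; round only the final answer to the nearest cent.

Assessed value = $431,619 × 0.969 = $418,238.811
Linden USD: $418,238.811 × 0.0131 = $5,478.9284241
City of Willowmere: $418,238.811 × 0.00551 = $2,304.49584861
Regional Park District: $418,238.811 × 0.00473 = $1,978.26957603
Pinecrest Township: $418,238.811 × 0.00345 = $1,442.92389795
Brackenridge County: $418,238.811 × 0.0066 = $2,760.3761526
Total = $13,964.99389929

$13,964.99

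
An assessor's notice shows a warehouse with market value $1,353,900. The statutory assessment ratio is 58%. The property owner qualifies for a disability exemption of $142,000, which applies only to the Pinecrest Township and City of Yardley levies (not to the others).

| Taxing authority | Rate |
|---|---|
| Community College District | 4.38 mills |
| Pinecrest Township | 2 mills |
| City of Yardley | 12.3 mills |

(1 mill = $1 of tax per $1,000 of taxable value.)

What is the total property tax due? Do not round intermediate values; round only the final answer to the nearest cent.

$12,638.09

Assessed value = $1,353,900 × 0.58 = $785,262
Community College District: $785,262 × 0.00438 = $3,439.44756
Pinecrest Township: ($785,262 − $142,000) × 0.002 = $643,262 × 0.002 = $1,286.524
City of Yardley: ($785,262 − $142,000) × 0.0123 = $643,262 × 0.0123 = $7,912.1226
Total = $12,638.09416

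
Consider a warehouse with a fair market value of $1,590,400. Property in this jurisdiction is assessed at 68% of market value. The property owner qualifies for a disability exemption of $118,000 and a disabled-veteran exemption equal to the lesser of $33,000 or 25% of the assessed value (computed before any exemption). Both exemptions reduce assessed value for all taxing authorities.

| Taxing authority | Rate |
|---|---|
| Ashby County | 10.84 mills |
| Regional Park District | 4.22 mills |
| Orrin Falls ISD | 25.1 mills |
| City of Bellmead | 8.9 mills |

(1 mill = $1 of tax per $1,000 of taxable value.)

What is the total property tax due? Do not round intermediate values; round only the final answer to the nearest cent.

Assessed value = $1,590,400 × 0.68 = $1,081,472
Disabled-veteran exemption = min($33,000, 25% × $1,081,472) = min($33,000, $270,368) = $33,000 (dollar cap binds)
Taxable value = $1,081,472 − $118,000 − $33,000 = $930,472
Ashby County: $930,472 × 0.01084 = $10,086.31648
Regional Park District: $930,472 × 0.00422 = $3,926.59184
Orrin Falls ISD: $930,472 × 0.0251 = $23,354.8472
City of Bellmead: $930,472 × 0.0089 = $8,281.2008
Total = $45,648.95632

$45,648.96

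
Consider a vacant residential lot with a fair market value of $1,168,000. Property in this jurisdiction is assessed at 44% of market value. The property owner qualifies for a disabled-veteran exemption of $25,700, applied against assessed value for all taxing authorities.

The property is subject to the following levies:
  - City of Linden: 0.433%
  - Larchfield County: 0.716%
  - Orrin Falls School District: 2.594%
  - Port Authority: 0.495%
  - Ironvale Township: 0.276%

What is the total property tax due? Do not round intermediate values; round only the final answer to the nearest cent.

Assessed value = $1,168,000 × 0.44 = $513,920
Taxable value = $513,920 − $25,700 = $488,220
City of Linden: $488,220 × 0.00433 = $2,113.9926
Larchfield County: $488,220 × 0.00716 = $3,495.6552
Orrin Falls School District: $488,220 × 0.02594 = $12,664.4268
Port Authority: $488,220 × 0.00495 = $2,416.689
Ironvale Township: $488,220 × 0.00276 = $1,347.4872
Total = $2,113.9926 + $3,495.6552 + $12,664.4268 + $2,416.689 + $1,347.4872 = $22,038.2508

$22,038.25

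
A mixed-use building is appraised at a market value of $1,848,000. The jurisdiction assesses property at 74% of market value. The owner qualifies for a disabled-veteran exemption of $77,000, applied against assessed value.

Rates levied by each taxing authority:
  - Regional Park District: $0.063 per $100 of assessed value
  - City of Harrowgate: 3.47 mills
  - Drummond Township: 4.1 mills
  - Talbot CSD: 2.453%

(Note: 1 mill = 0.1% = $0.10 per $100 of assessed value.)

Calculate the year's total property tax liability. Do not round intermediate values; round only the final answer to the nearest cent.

Assessed value = $1,848,000 × 0.74 = $1,367,520
Taxable value = $1,367,520 − $77,000 = $1,290,520
Regional Park District: $1,290,520 × 0.00063 = $813.0276
City of Harrowgate: $1,290,520 × 0.00347 = $4,478.1044
Drummond Township: $1,290,520 × 0.0041 = $5,291.132
Talbot CSD: $1,290,520 × 0.02453 = $31,656.4556
Total = $42,238.7196

$42,238.72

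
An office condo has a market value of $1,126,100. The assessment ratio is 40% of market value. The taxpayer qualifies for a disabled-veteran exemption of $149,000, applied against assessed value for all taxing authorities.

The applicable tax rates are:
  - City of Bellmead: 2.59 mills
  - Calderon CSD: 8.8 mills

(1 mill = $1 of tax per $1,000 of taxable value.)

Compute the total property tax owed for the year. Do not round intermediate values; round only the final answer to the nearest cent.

$3,433.40

Assessed value = $1,126,100 × 0.4 = $450,440
Taxable value = $450,440 − $149,000 = $301,440
City of Bellmead: $301,440 × 0.00259 = $780.7296
Calderon CSD: $301,440 × 0.0088 = $2,652.672
Total = $780.7296 + $2,652.672 = $3,433.4016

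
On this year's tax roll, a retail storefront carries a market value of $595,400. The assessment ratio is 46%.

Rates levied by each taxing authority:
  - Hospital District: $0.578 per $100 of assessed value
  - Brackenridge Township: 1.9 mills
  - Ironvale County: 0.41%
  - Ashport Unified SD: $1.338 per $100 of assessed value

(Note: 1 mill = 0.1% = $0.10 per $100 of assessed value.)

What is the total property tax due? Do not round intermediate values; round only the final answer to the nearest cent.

$6,890.92

Assessed value = $595,400 × 0.46 = $273,884
Hospital District: $273,884 × 0.00578 = $1,583.04952
Brackenridge Township: $273,884 × 0.0019 = $520.3796
Ironvale County: $273,884 × 0.0041 = $1,122.9244
Ashport Unified SD: $273,884 × 0.01338 = $3,664.56792
Total = $6,890.92144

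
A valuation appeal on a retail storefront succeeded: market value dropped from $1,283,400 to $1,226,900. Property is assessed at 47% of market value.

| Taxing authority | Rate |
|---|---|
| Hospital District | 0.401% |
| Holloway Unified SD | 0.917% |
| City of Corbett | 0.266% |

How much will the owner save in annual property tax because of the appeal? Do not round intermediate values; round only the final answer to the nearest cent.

Old assessed value = $1,283,400 × 0.47 = $603,198
New assessed value = $1,226,900 × 0.47 = $576,643
Combined rate = 0.00401 + 0.00917 + 0.00266 = 0.01584
Old tax = $603,198 × 0.01584 = $9,554.65632
New tax = $576,643 × 0.01584 = $9,134.02512
Reduction = $9,554.65632 − $9,134.02512 = $420.6312

$420.63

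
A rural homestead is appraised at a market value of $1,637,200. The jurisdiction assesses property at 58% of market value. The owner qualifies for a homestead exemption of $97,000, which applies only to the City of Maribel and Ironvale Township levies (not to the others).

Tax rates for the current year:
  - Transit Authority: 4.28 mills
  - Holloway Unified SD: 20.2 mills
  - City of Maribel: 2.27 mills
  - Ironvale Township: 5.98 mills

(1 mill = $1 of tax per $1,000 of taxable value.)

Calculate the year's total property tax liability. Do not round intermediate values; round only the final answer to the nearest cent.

$30,279.37

Assessed value = $1,637,200 × 0.58 = $949,576
Transit Authority: $949,576 × 0.00428 = $4,064.18528
Holloway Unified SD: $949,576 × 0.0202 = $19,181.4352
City of Maribel: ($949,576 − $97,000) × 0.00227 = $852,576 × 0.00227 = $1,935.34752
Ironvale Township: ($949,576 − $97,000) × 0.00598 = $852,576 × 0.00598 = $5,098.40448
Total = $30,279.37248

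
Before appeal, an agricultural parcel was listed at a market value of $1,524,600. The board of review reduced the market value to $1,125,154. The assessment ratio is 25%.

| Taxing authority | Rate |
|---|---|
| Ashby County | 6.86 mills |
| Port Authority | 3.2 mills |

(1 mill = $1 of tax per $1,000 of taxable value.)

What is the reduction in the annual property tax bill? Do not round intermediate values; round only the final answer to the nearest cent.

Old assessed value = $1,524,600 × 0.25 = $381,150
New assessed value = $1,125,154 × 0.25 = $281,288.5
Combined rate = 0.00686 + 0.0032 = 0.01006
Old tax = $381,150 × 0.01006 = $3,834.369
New tax = $281,288.5 × 0.01006 = $2,829.76231
Reduction = $3,834.369 − $2,829.76231 = $1,004.60669

$1,004.61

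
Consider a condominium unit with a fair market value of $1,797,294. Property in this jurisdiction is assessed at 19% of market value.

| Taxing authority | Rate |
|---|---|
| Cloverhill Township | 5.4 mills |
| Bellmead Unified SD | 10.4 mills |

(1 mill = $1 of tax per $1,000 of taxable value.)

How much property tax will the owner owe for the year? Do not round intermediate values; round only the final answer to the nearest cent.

Assessed value = $1,797,294 × 0.19 = $341,485.86
Cloverhill Township: $341,485.86 × 0.0054 = $1,844.023644
Bellmead Unified SD: $341,485.86 × 0.0104 = $3,551.452944
Total = $1,844.023644 + $3,551.452944 = $5,395.476588

$5,395.48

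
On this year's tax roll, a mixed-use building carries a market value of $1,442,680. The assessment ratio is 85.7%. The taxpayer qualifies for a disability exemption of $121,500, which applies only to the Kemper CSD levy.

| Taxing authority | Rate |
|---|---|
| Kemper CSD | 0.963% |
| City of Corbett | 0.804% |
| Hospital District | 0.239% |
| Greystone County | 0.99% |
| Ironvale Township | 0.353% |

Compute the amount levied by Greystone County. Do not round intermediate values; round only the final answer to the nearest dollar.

$12,240

Assessed value = $1,442,680 × 0.857 = $1,236,376.76
Greystone County taxable value = $1,236,376.76 (exemption does not apply)
Greystone County levy = $1,236,376.76 × 0.0099 = $12,240.129924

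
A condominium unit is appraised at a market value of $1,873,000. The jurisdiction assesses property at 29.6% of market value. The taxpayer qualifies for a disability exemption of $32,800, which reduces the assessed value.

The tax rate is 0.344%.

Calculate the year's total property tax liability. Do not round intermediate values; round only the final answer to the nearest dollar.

Assessed value = $1,873,000 × 0.296 = $554,408
Taxable value = $554,408 − $32,800 = $521,608
Tax = $521,608 × 0.00344 = $1,794.33152

$1,794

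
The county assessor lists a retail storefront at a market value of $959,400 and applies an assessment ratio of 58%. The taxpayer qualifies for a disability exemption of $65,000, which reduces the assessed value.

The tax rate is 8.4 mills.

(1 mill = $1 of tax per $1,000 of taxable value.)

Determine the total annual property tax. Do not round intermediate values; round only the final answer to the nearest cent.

Assessed value = $959,400 × 0.58 = $556,452
Taxable value = $556,452 − $65,000 = $491,452
Tax = $491,452 × 0.0084 = $4,128.1968

$4,128.20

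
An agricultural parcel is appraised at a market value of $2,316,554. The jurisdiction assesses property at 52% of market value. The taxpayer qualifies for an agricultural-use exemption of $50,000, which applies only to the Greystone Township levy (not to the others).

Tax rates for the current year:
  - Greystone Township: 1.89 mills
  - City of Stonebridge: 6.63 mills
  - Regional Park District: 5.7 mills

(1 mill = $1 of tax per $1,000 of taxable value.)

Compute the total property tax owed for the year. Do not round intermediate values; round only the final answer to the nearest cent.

Assessed value = $2,316,554 × 0.52 = $1,204,608.08
Greystone Township: ($1,204,608.08 − $50,000) × 0.00189 = $1,154,608.08 × 0.00189 = $2,182.2092712
City of Stonebridge: $1,204,608.08 × 0.00663 = $7,986.5515704
Regional Park District: $1,204,608.08 × 0.0057 = $6,866.266056
Total = $17,035.0268976

$17,035.03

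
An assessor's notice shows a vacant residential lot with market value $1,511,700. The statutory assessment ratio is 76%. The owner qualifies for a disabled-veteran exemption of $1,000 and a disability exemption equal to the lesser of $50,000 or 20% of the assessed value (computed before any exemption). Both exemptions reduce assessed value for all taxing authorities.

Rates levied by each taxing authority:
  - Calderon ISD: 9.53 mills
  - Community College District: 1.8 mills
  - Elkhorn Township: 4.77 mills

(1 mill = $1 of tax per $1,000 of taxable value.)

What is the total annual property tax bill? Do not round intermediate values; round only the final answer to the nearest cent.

$17,676.06

Assessed value = $1,511,700 × 0.76 = $1,148,892
Disability exemption = min($50,000, 20% × $1,148,892) = min($50,000, $229,778.4) = $50,000 (dollar cap binds)
Taxable value = $1,148,892 − $1,000 − $50,000 = $1,097,892
Calderon ISD: $1,097,892 × 0.00953 = $10,462.91076
Community College District: $1,097,892 × 0.0018 = $1,976.2056
Elkhorn Township: $1,097,892 × 0.00477 = $5,236.94484
Total = $17,676.0612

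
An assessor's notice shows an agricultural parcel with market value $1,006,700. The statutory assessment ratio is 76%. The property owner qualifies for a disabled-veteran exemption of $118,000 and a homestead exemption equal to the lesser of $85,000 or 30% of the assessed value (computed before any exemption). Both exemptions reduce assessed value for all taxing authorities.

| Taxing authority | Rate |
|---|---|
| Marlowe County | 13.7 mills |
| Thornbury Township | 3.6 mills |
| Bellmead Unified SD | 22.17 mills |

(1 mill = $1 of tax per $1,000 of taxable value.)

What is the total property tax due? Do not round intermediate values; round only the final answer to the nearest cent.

Assessed value = $1,006,700 × 0.76 = $765,092
Homestead exemption = min($85,000, 30% × $765,092) = min($85,000, $229,527.6) = $85,000 (dollar cap binds)
Taxable value = $765,092 − $118,000 − $85,000 = $562,092
Marlowe County: $562,092 × 0.0137 = $7,700.6604
Thornbury Township: $562,092 × 0.0036 = $2,023.5312
Bellmead Unified SD: $562,092 × 0.02217 = $12,461.57964
Total = $22,185.77124

$22,185.77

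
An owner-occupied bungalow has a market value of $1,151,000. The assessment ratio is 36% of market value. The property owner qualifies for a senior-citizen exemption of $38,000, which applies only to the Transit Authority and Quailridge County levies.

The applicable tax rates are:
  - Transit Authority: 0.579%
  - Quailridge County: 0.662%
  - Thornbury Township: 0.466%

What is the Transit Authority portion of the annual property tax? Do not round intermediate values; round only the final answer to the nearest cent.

$2,179.12

Assessed value = $1,151,000 × 0.36 = $414,360
Transit Authority taxable value = $414,360 − $38,000 = $376,360
Transit Authority levy = $376,360 × 0.00579 = $2,179.1244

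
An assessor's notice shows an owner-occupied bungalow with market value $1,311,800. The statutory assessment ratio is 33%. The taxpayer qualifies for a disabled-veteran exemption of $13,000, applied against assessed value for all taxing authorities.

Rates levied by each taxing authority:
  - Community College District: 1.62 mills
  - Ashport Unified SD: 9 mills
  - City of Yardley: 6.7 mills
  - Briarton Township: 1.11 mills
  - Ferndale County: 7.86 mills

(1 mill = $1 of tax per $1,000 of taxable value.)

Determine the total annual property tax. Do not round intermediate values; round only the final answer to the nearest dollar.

Assessed value = $1,311,800 × 0.33 = $432,894
Taxable value = $432,894 − $13,000 = $419,894
Community College District: $419,894 × 0.00162 = $680.22828
Ashport Unified SD: $419,894 × 0.009 = $3,779.046
City of Yardley: $419,894 × 0.0067 = $2,813.2898
Briarton Township: $419,894 × 0.00111 = $466.08234
Ferndale County: $419,894 × 0.00786 = $3,300.36684
Total = $680.22828 + $3,779.046 + $2,813.2898 + $466.08234 + $3,300.36684 = $11,039.01326

$11,039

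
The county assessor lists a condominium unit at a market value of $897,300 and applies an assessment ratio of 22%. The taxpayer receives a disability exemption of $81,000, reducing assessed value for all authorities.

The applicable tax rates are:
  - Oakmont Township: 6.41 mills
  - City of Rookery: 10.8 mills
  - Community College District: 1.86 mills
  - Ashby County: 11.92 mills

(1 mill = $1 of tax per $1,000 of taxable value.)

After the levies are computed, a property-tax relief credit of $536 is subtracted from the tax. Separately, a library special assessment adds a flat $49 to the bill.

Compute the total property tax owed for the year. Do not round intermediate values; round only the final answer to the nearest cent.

$3,120.42

Assessed value = $897,300 × 0.22 = $197,406
Taxable value = $197,406 − $81,000 = $116,406
Oakmont Township: $116,406 × 0.00641 = $746.16246
City of Rookery: $116,406 × 0.0108 = $1,257.1848
Community College District: $116,406 × 0.00186 = $216.51516
Ashby County: $116,406 × 0.01192 = $1,387.55952
Levies subtotal = $3,607.42194
After credit = $3,607.42194 − $536 = $3,071.42194
Total = $3,071.42194 + $49 = $3,120.42194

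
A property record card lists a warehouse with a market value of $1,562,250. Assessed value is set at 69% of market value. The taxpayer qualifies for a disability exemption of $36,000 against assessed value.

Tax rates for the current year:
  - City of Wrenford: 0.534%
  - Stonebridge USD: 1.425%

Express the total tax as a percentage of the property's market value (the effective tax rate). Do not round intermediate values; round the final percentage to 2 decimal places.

Assessed value = $1,562,250 × 0.69 = $1,077,952.5
Taxable value = $1,077,952.5 − $36,000 = $1,041,952.5
City of Wrenford: $1,041,952.5 × 0.00534 = $5,564.02635
Stonebridge USD: $1,041,952.5 × 0.01425 = $14,847.823125
Total tax = $20,411.849475
Effective rate = $20,411.849475 ÷ $1,562,250 = 1.31% of market value

1.31%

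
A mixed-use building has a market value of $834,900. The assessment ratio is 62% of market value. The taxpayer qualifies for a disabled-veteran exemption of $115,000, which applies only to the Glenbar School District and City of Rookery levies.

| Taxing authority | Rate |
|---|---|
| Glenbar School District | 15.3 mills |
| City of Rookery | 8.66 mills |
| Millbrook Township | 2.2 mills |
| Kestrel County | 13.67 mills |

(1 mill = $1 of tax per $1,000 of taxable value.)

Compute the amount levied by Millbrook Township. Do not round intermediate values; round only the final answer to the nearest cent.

$1,138.80

Assessed value = $834,900 × 0.62 = $517,638
Millbrook Township taxable value = $517,638 (exemption does not apply)
Millbrook Township levy = $517,638 × 0.0022 = $1,138.8036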